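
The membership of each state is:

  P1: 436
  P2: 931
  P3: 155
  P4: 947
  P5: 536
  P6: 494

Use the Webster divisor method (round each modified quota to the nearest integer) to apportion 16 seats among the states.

Standard divisor 3499/16 ≈ 218.688; standard quotas: P1 1.994, P2 4.257, P3 0.709, P4 4.330, P5 2.451, P6 2.259.
Rounding to the nearest integer gives 2, 4, 1, 4, 2, 2 = 15 seats, so the divisor must be adjusted.
With modified divisor 212: modified quotas P1 2.057, P2 4.392, P3 0.731, P4 4.467, P5 2.528, P6 2.330.
Rounding to the nearest integer: P1 2, P2 4, P3 1, P4 4, P5 3, P6 2 (total 16).

P1 2; P2 4; P3 1; P4 4; P5 3; P6 2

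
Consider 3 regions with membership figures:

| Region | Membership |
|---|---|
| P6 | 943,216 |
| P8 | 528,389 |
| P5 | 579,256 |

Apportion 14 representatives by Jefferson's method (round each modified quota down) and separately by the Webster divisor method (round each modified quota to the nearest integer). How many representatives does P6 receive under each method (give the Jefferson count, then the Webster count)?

Jefferson: P6 7, P8 3, P5 4.
Webster: P6 6, P8 4, P5 4.
P6 gets 7 under Jefferson and 6 under Webster.

7 and 6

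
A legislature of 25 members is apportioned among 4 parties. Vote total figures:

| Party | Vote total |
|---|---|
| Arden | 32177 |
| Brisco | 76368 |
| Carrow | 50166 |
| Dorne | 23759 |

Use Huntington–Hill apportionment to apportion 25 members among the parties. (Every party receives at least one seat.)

Arden 4; Brisco 11; Carrow 7; Dorne 3

With divisor 7238: modified quotas Arden 4.446, Brisco 10.551, Carrow 6.931, Dorne 3.283.
Geometric-mean thresholds: Arden √(4·5)=4.472, Brisco √(10·11)=10.488, Carrow √(6·7)=6.481, Dorne √(3·4)=3.464.
Each quota rounded against its threshold gives Arden 4, Brisco 11, Carrow 7, Dorne 3 (total 25).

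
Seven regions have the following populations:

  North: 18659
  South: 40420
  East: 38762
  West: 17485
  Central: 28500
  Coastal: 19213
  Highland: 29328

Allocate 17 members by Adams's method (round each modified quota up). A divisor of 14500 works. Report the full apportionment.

With modified divisor 14500: modified quotas North 1.287, South 2.788, East 2.673, West 1.206, Central 1.966, Coastal 1.325, Highland 2.023.
Rounding up: North 2, South 3, East 3, West 2, Central 2, Coastal 2, Highland 3 (total 17).

North 2; South 3; East 3; West 2; Central 2; Coastal 2; Highland 3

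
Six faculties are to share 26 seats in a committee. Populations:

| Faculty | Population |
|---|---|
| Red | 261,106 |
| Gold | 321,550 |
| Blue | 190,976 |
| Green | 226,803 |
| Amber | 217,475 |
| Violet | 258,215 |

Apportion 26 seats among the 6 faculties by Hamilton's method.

Red 5, Gold 6, Blue 3, Green 4, Amber 4, Violet 4

Total 1476125; standard divisor 1476125/26 ≈ 56774.038.
Standard quotas: Red 4.5990, Gold 5.6637, Blue 3.3638, Green 3.9948, Amber 3.8305, Violet 4.5481.
Lower quotas: Red 4, Gold 5, Blue 3, Green 3, Amber 3, Violet 4 (sum 22, leaving 4 seats).
Remainders in descending order: Green 0.9948, Amber 0.8305, Gold 0.6637, Red 0.5990, Violet 0.5481, Blue 0.3638.
Largest remainders: Green, Amber, Gold, Red receive the extra seats.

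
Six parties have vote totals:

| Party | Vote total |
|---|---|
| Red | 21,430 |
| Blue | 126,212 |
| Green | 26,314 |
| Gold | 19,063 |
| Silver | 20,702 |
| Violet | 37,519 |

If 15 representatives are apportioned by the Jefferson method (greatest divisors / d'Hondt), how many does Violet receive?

2

Standard divisor 251240/15 ≈ 16749.333; standard quotas: Red 1.279, Blue 7.535, Green 1.571, Gold 1.138, Silver 1.236, Violet 2.240.
Rounding down gives 1, 7, 1, 1, 1, 2 = 13 seats, so the divisor must be adjusted.
With modified divisor 13600: modified quotas Red 1.576, Blue 9.280, Green 1.935, Gold 1.402, Silver 1.522, Violet 2.759.
Rounding down: Red 1, Blue 9, Green 1, Gold 1, Silver 1, Violet 2 (total 15).
Violet receives 2.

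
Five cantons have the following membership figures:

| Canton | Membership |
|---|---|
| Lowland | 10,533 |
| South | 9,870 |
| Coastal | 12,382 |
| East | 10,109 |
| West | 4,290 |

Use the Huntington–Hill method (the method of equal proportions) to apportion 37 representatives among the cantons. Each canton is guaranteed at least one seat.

With divisor 1273: modified quotas Lowland 8.274, South 7.753, Coastal 9.727, East 7.941, West 3.370.
Geometric-mean thresholds: Lowland √(8·9)=8.485, South √(7·8)=7.483, Coastal √(9·10)=9.487, East √(7·8)=7.483, West √(3·4)=3.464.
Each quota rounded against its threshold gives Lowland 8, South 8, Coastal 10, East 8, West 3 (total 37).

Lowland=8; South=8; Coastal=10; East=8; West=3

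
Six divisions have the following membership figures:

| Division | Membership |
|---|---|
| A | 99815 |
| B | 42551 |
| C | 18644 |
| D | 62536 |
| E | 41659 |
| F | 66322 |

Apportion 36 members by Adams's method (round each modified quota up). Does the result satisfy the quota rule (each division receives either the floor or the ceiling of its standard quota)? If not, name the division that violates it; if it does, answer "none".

none

Standard quotas: A 10.839, B 4.621, C 2.025, D 6.791, E 4.524, F 7.202.
Adams allocation: A 10, B 5, C 2, D 7, E 5, F 7.
Every allocation lies between the lower and upper quota.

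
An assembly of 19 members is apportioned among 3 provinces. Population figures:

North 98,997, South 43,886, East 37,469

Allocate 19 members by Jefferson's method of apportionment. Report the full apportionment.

Standard divisor 180352/19 ≈ 9492.211; standard quotas: North 10.429, South 4.623, East 3.947.
Rounding down gives 10, 4, 3 = 17 seats, so the divisor must be adjusted.
With modified divisor 8900: modified quotas North 11.123, South 4.931, East 4.210.
Rounding down: North 11, South 4, East 4 (total 19).

North 11, South 4, East 4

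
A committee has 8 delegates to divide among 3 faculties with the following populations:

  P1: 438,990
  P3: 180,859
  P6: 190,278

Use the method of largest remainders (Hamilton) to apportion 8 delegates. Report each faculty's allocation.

P1 4, P3 2, P6 2

Standard divisor: 810127 ÷ 8 ≈ 101265.875.
Standard quotas: P1 4.3350, P3 1.7860, P6 1.8790.
Lower quotas: P1 4, P3 1, P6 1 (sum 6, leaving 2 seats).
Remainders in descending order: P6 0.8790, P3 0.7860, P1 0.3350.
The surplus seats go to P6, P3.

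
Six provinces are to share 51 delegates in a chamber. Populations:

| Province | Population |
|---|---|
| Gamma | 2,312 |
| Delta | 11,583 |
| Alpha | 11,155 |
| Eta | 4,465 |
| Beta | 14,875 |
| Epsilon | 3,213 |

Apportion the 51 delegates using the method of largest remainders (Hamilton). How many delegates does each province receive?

The standard divisor is 47603/51 ≈ 933.392.
Standard quotas: Gamma 2.4770, Delta 12.4096, Alpha 11.9510, Eta 4.7836, Beta 15.9365, Epsilon 3.4423.
Lower quotas: Gamma 2, Delta 12, Alpha 11, Eta 4, Beta 15, Epsilon 3 (sum 47, leaving 4 seats).
Remainders in descending order: Alpha 0.9510, Beta 0.9365, Eta 0.7836, Gamma 0.4770, Epsilon 0.4423, Delta 0.4096.
The surplus seats go to Alpha, Beta, Eta, Gamma.

Gamma: 3, Delta: 12, Alpha: 12, Eta: 5, Beta: 16, Epsilon: 3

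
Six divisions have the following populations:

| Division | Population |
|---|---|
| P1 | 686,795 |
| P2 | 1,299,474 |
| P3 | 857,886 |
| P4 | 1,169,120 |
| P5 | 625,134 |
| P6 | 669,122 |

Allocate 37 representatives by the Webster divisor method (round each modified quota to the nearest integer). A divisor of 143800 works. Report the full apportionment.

P1: 5; P2: 9; P3: 6; P4: 8; P5: 4; P6: 5

With modified divisor 143800: modified quotas P1 4.776, P2 9.037, P3 5.966, P4 8.130, P5 4.347, P6 4.653.
Rounding to the nearest integer: P1 5, P2 9, P3 6, P4 8, P5 4, P6 5 (total 37).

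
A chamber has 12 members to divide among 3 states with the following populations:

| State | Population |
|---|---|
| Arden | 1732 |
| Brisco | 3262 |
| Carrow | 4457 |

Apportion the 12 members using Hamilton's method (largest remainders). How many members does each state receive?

Arden 2, Brisco 4, Carrow 6

Total 9451; standard divisor 9451/12 ≈ 787.583.
Standard quotas: Arden 2.199, Brisco 4.142, Carrow 5.659.
Lower quotas: Arden 2, Brisco 4, Carrow 5 (sum 11, leaving 1 seat).
Remainders in descending order: Carrow 0.659, Arden 0.199, Brisco 0.142.
Largest remainder: Carrow receives the extra seat.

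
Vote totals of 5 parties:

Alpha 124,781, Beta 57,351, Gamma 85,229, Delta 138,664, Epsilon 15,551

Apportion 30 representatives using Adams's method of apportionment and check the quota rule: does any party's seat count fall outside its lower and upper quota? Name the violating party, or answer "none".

none

Standard quotas: Alpha 8.880, Beta 4.081, Gamma 6.065, Delta 9.868, Epsilon 1.107.
Adams allocation: Alpha 9, Beta 4, Gamma 6, Delta 9, Epsilon 2.
Every allocation lies between the lower and upper quota.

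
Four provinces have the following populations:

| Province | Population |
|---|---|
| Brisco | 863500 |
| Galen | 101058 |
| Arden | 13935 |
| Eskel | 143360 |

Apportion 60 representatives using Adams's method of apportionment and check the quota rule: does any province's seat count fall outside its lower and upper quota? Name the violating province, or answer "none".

Brisco

Standard quotas: Brisco 46.183, Galen 5.405, Arden 0.745, Eskel 7.667.
Adams allocation: Brisco 45, Galen 6, Arden 1, Eskel 8.
Brisco has quota 46.183 (lower 46, upper 47) but receives 45 — outside the quota interval.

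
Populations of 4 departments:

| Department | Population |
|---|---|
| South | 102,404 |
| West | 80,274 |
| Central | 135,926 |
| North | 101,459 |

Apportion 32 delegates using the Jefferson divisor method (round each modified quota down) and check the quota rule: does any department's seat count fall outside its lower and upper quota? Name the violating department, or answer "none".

Standard quotas: South 7.801, West 6.115, Central 10.355, North 7.729.
Jefferson allocation: South 8, West 6, Central 10, North 8.
Every allocation lies between the lower and upper quota.

none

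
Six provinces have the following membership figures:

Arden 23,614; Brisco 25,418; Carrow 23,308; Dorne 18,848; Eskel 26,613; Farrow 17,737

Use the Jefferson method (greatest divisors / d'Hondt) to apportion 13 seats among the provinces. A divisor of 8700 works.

Arden=2, Brisco=2, Carrow=2, Dorne=2, Eskel=3, Farrow=2

With modified divisor 8700: modified quotas Arden 2.714, Brisco 2.922, Carrow 2.679, Dorne 2.166, Eskel 3.059, Farrow 2.039.
Rounding down: Arden 2, Brisco 2, Carrow 2, Dorne 2, Eskel 3, Farrow 2 (total 13).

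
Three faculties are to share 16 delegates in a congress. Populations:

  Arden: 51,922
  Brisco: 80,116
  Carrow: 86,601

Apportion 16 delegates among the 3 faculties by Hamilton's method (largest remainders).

Arden 4; Brisco 6; Carrow 6

The standard divisor is 218639/16 ≈ 13664.938.
Standard quotas: Arden 3.7997, Brisco 5.8629, Carrow 6.3375.
Lower quotas: Arden 3, Brisco 5, Carrow 6 (sum 14, leaving 2 seats).
Remainders in descending order: Brisco 0.8629, Arden 0.7997, Carrow 0.3375.
The surplus seats go to Brisco, Arden.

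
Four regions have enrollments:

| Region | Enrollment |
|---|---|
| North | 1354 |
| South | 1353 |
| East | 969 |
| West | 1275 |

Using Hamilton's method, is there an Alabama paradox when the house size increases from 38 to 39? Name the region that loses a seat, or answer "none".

East

At 38 seats: North 10, South 10, East 8, West 10.
At 39 seats: North 11, South 11, East 7, West 10.
East drops from 8 to 7.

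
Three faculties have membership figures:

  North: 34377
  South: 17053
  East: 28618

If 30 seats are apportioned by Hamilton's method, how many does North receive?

Standard divisor: 80048 ÷ 30 ≈ 2668.267.
Standard quotas: North 12.8836, South 6.3910, East 10.7253.
Lower quotas: North 12, South 6, East 10 (sum 28, leaving 2 seats).
Remainders in descending order: North 0.8836, East 0.7253, South 0.3910.
The surplus seats go to North, East.
North receives 13.

13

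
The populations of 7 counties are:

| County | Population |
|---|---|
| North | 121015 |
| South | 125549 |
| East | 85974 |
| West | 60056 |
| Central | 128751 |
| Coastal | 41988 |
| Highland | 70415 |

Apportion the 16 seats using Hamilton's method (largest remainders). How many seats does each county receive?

Standard divisor: 633748 ÷ 16 ≈ 39609.25.
Standard quotas: North 3.0552, South 3.1697, East 2.1706, West 1.5162, Central 3.2505, Coastal 1.0601, Highland 1.7777.
Lower quotas: North 3, South 3, East 2, West 1, Central 3, Coastal 1, Highland 1 (sum 14, leaving 2 seats).
Remainders in descending order: Highland 0.7777, West 0.5162, Central 0.2505, East 0.1706, South 0.1697, Coastal 0.0601, North 0.0552.
Largest remainders: Highland, West receive the extra seats.

North: 3, South: 3, East: 2, West: 2, Central: 3, Coastal: 1, Highland: 2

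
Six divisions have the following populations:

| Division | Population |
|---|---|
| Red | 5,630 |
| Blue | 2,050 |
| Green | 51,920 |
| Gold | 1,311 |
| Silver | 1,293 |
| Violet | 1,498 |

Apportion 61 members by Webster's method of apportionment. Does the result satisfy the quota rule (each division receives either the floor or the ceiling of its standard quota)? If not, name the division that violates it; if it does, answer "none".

Green

Standard quotas: Red 5.391, Blue 1.963, Green 49.718, Gold 1.255, Silver 1.238, Violet 1.434.
Webster allocation: Red 5, Blue 2, Green 51, Gold 1, Silver 1, Violet 1.
Green has quota 49.718 (lower 49, upper 50) but receives 51 — outside the quota interval.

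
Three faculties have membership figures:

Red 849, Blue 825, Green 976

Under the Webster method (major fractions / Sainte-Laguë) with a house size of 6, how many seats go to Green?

2

Standard divisor 2650/6 ≈ 441.667; standard quotas: Red 1.922, Blue 1.868, Green 2.210.
Rounding to the nearest integer gives Red 2, Blue 2, Green 2 — total 6, matching the house size, so no adjustment is needed.
Green receives 2.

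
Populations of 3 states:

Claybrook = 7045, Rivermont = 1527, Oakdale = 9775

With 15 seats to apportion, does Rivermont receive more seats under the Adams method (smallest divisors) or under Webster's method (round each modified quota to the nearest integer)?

Adams

Adams: Claybrook 6, Rivermont 2, Oakdale 7.
Webster: Claybrook 6, Rivermont 1, Oakdale 8.
Rivermont gets 2 under Adams and 1 under Webster.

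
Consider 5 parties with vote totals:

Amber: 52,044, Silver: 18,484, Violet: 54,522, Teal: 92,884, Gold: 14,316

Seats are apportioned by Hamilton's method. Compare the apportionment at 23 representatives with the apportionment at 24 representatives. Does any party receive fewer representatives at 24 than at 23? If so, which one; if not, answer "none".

At 23 seats: Amber 5, Silver 2, Violet 5, Teal 9, Gold 2.
At 24 seats: Amber 5, Silver 2, Violet 6, Teal 10, Gold 1.
Gold drops from 2 to 1.

Gold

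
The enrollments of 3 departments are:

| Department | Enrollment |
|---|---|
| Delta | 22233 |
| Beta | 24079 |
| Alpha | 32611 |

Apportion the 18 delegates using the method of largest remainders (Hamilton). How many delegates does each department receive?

Total 78923; standard divisor 78923/18 ≈ 4384.611.
Standard quotas: Delta 5.0707, Beta 5.4917, Alpha 7.4376.
Lower quotas: Delta 5, Beta 5, Alpha 7 (sum 17, leaving 1 seat).
Remainders in descending order: Beta 0.4917, Alpha 0.4376, Delta 0.0707.
The surplus seat goes to Beta.

Delta: 5, Beta: 6, Alpha: 7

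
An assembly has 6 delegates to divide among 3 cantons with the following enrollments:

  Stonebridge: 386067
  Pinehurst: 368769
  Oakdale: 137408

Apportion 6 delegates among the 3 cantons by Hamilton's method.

Total 892244; standard divisor 892244/6 ≈ 148707.333.
Standard quotas: Stonebridge 2.5962, Pinehurst 2.4798, Oakdale 0.9240.
Lower quotas: Stonebridge 2, Pinehurst 2, Oakdale 0 (sum 4, leaving 2 seats).
Remainders in descending order: Oakdale 0.9240, Stonebridge 0.5962, Pinehurst 0.4798.
Largest remainders: Oakdale, Stonebridge receive the extra seats.

Stonebridge 3, Pinehurst 2, Oakdale 1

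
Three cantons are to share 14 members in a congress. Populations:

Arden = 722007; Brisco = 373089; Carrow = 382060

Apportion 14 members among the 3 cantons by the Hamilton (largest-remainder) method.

The standard divisor is 1477156/14 ≈ 105511.143.
Standard quotas: Arden 6.8429, Brisco 3.5360, Carrow 3.6210.
Lower quotas: Arden 6, Brisco 3, Carrow 3 (sum 12, leaving 2 seats).
Remainders in descending order: Arden 0.8429, Carrow 0.6210, Brisco 0.5360.
Largest remainders: Arden, Carrow receive the extra seats.

Arden 7, Brisco 3, Carrow 4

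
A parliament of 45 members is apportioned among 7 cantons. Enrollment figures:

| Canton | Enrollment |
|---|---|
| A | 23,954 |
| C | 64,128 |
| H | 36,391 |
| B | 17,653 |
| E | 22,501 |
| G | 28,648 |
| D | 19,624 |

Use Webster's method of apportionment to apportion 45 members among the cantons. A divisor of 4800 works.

A 5, C 13, H 8, B 4, E 5, G 6, D 4

With modified divisor 4800: modified quotas A 4.990, C 13.360, H 7.581, B 3.678, E 4.688, G 5.968, D 4.088.
Rounding to the nearest integer: A 5, C 13, H 8, B 4, E 5, G 6, D 4 (total 45).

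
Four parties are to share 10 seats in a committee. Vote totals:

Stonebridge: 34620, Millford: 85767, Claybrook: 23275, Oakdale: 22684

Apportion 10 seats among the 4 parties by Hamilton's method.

Standard divisor: 166346 ÷ 10 ≈ 16634.6.
Standard quotas: Stonebridge 2.0812, Millford 5.1559, Claybrook 1.3992, Oakdale 1.3637.
Lower quotas: Stonebridge 2, Millford 5, Claybrook 1, Oakdale 1 (sum 9, leaving 1 seat).
Remainders in descending order: Claybrook 0.3992, Oakdale 0.3637, Millford 0.1559, Stonebridge 0.0812.
Largest remainder: Claybrook receives the extra seat.

Stonebridge 2, Millford 5, Claybrook 2, Oakdale 1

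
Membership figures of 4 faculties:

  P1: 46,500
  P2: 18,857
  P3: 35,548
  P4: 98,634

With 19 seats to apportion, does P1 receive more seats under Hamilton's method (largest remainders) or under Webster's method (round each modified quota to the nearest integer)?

Hamilton

Hamilton: P1 5, P2 2, P3 3, P4 9.
Webster: P1 4, P2 2, P3 3, P4 10.
P1 gets 5 under Hamilton and 4 under Webster.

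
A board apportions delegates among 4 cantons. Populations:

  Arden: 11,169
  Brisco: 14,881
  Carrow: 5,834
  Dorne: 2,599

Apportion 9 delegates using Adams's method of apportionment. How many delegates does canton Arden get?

3

Standard divisor 34483/9 ≈ 3831.444; standard quotas: Arden 2.915, Brisco 3.884, Carrow 1.523, Dorne 0.678.
Rounding up gives 3, 4, 2, 1 = 10 seats, so the divisor must be adjusted.
With modified divisor 5300: modified quotas Arden 2.107, Brisco 2.808, Carrow 1.101, Dorne 0.490.
Rounding up: Arden 3, Brisco 3, Carrow 2, Dorne 1 (total 9).
Arden receives 3.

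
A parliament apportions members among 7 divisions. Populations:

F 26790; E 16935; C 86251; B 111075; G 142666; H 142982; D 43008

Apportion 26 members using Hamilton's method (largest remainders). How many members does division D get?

Total 569707; standard divisor 569707/26 ≈ 21911.808.
Standard quotas: F 1.2226, E 0.7729, C 3.9363, B 5.0692, G 6.5109, H 6.5253, D 1.9628.
Lower quotas: F 1, E 0, C 3, B 5, G 6, H 6, D 1 (sum 22, leaving 4 seats).
Remainders in descending order: D 0.9628, C 0.9363, E 0.7729, H 0.5253, G 0.5109, F 0.2226, B 0.0692.
The surplus seats go to D, C, E, H.
D receives 2.

2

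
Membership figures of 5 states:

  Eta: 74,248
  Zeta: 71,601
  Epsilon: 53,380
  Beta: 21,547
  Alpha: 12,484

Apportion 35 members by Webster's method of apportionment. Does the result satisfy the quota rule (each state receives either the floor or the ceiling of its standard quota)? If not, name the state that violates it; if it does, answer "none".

none

Standard quotas: Eta 11.141, Zeta 10.744, Epsilon 8.010, Beta 3.233, Alpha 1.873.
Webster allocation: Eta 11, Zeta 11, Epsilon 8, Beta 3, Alpha 2.
Every allocation lies between the lower and upper quota.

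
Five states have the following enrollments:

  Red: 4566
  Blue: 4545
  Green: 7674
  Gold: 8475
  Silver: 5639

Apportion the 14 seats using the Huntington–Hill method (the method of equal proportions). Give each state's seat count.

With divisor 2259: modified quotas Red 2.021, Blue 2.012, Green 3.397, Gold 3.752, Silver 2.496.
Geometric-mean thresholds: Red √(2·3)=2.449, Blue √(2·3)=2.449, Green √(3·4)=3.464, Gold √(3·4)=3.464, Silver √(2·3)=2.449.
Each quota rounded against its threshold gives Red 2, Blue 2, Green 3, Gold 4, Silver 3 (total 14).

Red 2, Blue 2, Green 3, Gold 4, Silver 3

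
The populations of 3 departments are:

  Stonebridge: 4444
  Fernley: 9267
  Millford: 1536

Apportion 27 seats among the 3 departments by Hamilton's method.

Total 15247; standard divisor 15247/27 ≈ 564.704.
Standard quotas: Stonebridge 7.8696, Fernley 16.4104, Millford 2.7200.
Lower quotas: Stonebridge 7, Fernley 16, Millford 2 (sum 25, leaving 2 seats).
Remainders in descending order: Stonebridge 0.8696, Millford 0.7200, Fernley 0.4104.
Largest remainders: Stonebridge, Millford receive the extra seats.

Stonebridge: 8, Fernley: 16, Millford: 3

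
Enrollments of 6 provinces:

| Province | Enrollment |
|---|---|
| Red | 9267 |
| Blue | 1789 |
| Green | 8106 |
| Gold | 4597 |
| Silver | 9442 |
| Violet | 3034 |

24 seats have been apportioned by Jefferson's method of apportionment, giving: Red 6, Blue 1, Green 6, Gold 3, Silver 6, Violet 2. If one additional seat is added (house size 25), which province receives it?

Priority for the next seat is population ÷ (current seats + 1).
Priorities: Red 1323.857, Blue 894.500, Green 1158.000, Gold 1149.250, Silver 1348.857, Violet 1011.333.
Highest priority: Silver.

Silver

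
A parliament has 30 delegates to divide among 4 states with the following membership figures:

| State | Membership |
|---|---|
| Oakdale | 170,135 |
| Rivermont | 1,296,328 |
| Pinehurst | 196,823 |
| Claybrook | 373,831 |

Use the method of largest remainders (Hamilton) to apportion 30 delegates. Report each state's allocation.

The standard divisor is 2037117/30 ≈ 67903.9.
Standard quotas: Oakdale 2.5055, Rivermont 19.0906, Pinehurst 2.8986, Claybrook 5.5053.
Lower quotas: Oakdale 2, Rivermont 19, Pinehurst 2, Claybrook 5 (sum 28, leaving 2 seats).
Remainders in descending order: Pinehurst 0.8986, Oakdale 0.5055, Claybrook 0.5053, Rivermont 0.0906.
Largest remainders: Pinehurst, Oakdale receive the extra seats.

Oakdale=3, Rivermont=19, Pinehurst=3, Claybrook=5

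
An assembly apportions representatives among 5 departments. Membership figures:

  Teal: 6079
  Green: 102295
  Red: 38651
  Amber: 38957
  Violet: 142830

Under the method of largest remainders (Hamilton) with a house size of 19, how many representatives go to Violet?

Standard divisor: 328812 ÷ 19 ≈ 17305.895.
Standard quotas: Teal 0.3513, Green 5.9110, Red 2.2334, Amber 2.2511, Violet 8.2533.
Lower quotas: Teal 0, Green 5, Red 2, Amber 2, Violet 8 (sum 17, leaving 2 seats).
Remainders in descending order: Green 0.9110, Teal 0.3513, Violet 0.2533, Amber 0.2511, Red 0.2334.
Largest remainders: Green, Teal receive the extra seats.
Violet receives 8.

8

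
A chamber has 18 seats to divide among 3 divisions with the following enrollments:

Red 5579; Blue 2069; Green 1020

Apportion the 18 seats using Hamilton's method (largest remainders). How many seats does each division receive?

Red 12; Blue 4; Green 2

Total 8668; standard divisor 8668/18 ≈ 481.556.
Standard quotas: Red 11.5854, Blue 4.2965, Green 2.1181.
Lower quotas: Red 11, Blue 4, Green 2 (sum 17, leaving 1 seat).
Remainders in descending order: Red 0.5854, Blue 0.2965, Green 0.1181.
Largest remainder: Red receives the extra seat.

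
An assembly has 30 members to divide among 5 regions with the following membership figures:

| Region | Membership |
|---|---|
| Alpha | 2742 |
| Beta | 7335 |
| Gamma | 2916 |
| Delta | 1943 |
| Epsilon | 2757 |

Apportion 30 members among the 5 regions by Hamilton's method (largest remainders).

Alpha=5, Beta=12, Gamma=5, Delta=3, Epsilon=5

Total 17693; standard divisor 17693/30 ≈ 589.767.
Standard quotas: Alpha 4.6493, Beta 12.4371, Gamma 4.9443, Delta 3.2945, Epsilon 4.6747.
Lower quotas: Alpha 4, Beta 12, Gamma 4, Delta 3, Epsilon 4 (sum 27, leaving 3 seats).
Remainders in descending order: Gamma 0.9443, Epsilon 0.6747, Alpha 0.6493, Beta 0.4371, Delta 0.2945.
The surplus seats go to Gamma, Epsilon, Alpha.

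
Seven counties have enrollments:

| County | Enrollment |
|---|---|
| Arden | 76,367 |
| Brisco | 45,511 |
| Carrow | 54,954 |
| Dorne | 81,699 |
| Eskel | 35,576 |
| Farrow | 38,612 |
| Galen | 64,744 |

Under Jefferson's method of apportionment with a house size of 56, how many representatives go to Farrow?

5

Standard divisor 397463/56 ≈ 7097.554; standard quotas: Arden 10.760, Brisco 6.412, Carrow 7.743, Dorne 11.511, Eskel 5.012, Farrow 5.440, Galen 9.122.
Rounding down gives 10, 6, 7, 11, 5, 5, 9 = 53 seats, so the divisor must be adjusted.
With modified divisor 6700: modified quotas Arden 11.398, Brisco 6.793, Carrow 8.202, Dorne 12.194, Eskel 5.310, Farrow 5.763, Galen 9.663.
Rounding down: Arden 11, Brisco 6, Carrow 8, Dorne 12, Eskel 5, Farrow 5, Galen 9 (total 56).
Farrow receives 5.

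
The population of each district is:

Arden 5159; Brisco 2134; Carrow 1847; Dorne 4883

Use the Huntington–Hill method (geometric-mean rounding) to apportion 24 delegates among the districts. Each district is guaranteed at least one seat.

Arden 9, Brisco 4, Carrow 3, Dorne 8

With divisor 592: modified quotas Arden 8.715, Brisco 3.605, Carrow 3.120, Dorne 8.248.
Geometric-mean thresholds: Arden √(8·9)=8.485, Brisco √(3·4)=3.464, Carrow √(3·4)=3.464, Dorne √(8·9)=8.485.
Each quota rounded against its threshold gives Arden 9, Brisco 4, Carrow 3, Dorne 8 (total 24).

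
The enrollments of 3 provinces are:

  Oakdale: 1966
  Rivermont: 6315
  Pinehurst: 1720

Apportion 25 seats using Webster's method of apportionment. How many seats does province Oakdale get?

Standard divisor 10001/25 ≈ 400.04; standard quotas: Oakdale 4.915, Rivermont 15.786, Pinehurst 4.300.
Rounding to the nearest integer gives Oakdale 5, Rivermont 16, Pinehurst 4 — total 25, matching the house size, so no adjustment is needed.
Oakdale receives 5.

5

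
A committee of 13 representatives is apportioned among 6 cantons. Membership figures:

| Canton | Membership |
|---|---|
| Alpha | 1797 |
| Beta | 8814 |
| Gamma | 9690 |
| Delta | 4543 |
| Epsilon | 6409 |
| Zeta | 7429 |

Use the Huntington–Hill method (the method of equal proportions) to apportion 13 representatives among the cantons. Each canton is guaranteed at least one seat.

With divisor 3123: modified quotas Alpha 0.575, Beta 2.822, Gamma 3.103, Delta 1.455, Epsilon 2.052, Zeta 2.379.
Geometric-mean thresholds: Alpha (min 1), Beta √(2·3)=2.449, Gamma √(3·4)=3.464, Delta √(1·2)=1.414, Epsilon √(2·3)=2.449, Zeta √(2·3)=2.449.
Each quota rounded against its threshold gives Alpha 1, Beta 3, Gamma 3, Delta 2, Epsilon 2, Zeta 2 (total 13).

Alpha 1; Beta 3; Gamma 3; Delta 2; Epsilon 2; Zeta 2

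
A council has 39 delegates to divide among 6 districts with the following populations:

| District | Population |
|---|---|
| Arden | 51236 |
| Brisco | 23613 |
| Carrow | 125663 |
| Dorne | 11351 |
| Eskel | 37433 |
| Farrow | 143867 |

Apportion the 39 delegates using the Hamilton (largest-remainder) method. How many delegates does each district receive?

Total 393163; standard divisor 393163/39 ≈ 10081.103.
Standard quotas: Arden 5.0824, Brisco 2.3423, Carrow 12.4652, Dorne 1.1260, Eskel 3.7132, Farrow 14.2710.
Lower quotas: Arden 5, Brisco 2, Carrow 12, Dorne 1, Eskel 3, Farrow 14 (sum 37, leaving 2 seats).
Remainders in descending order: Eskel 0.7132, Carrow 0.4652, Brisco 0.3423, Farrow 0.2710, Dorne 0.1260, Arden 0.0824.
The surplus seats go to Eskel, Carrow.

Arden 5, Brisco 2, Carrow 13, Dorne 1, Eskel 4, Farrow 14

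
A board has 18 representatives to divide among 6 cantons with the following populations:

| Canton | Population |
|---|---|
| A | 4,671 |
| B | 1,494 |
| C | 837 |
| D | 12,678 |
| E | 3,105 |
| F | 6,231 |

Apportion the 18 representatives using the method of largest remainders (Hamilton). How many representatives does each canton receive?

A: 3; B: 1; C: 0; D: 8; E: 2; F: 4

Total 29016; standard divisor 29016/18 = 1612.
Standard quotas: A 2.8976, B 0.9268, C 0.5192, D 7.8648, E 1.9262, F 3.8654.
Lower quotas: A 2, B 0, C 0, D 7, E 1, F 3 (sum 13, leaving 5 seats).
Remainders in descending order: B 0.9268, E 0.9262, A 0.8976, F 0.8654, D 0.8648, C 0.5192.
Largest remainders: B, E, A, F, D receive the extra seats.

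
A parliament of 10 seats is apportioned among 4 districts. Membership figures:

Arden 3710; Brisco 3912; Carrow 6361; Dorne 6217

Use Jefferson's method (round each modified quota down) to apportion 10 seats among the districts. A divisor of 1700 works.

Arden=2; Brisco=2; Carrow=3; Dorne=3

With modified divisor 1700: modified quotas Arden 2.182, Brisco 2.301, Carrow 3.742, Dorne 3.657.
Rounding down: Arden 2, Brisco 2, Carrow 3, Dorne 3 (total 10).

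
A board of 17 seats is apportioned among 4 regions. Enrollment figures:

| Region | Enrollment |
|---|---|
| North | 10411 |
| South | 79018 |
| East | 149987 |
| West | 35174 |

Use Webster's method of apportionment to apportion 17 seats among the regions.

North: 1, South: 5, East: 9, West: 2

Standard divisor 274590/17 ≈ 16152.353; standard quotas: North 0.645, South 4.892, East 9.286, West 2.178.
Rounding to the nearest integer gives North 1, South 5, East 9, West 2 — total 17, matching the house size, so no adjustment is needed.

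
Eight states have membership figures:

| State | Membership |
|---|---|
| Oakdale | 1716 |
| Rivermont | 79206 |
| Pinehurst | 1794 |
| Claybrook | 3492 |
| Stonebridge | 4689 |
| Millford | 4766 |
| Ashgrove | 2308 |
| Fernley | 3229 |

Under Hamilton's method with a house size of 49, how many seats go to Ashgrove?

1

Standard divisor: 101200 ÷ 49 ≈ 2065.306.
Standard quotas: Oakdale 0.8309, Rivermont 38.3507, Pinehurst 0.8686, Claybrook 1.6908, Stonebridge 2.2704, Millford 2.3076, Ashgrove 1.1175, Fernley 1.5634.
Lower quotas: Oakdale 0, Rivermont 38, Pinehurst 0, Claybrook 1, Stonebridge 2, Millford 2, Ashgrove 1, Fernley 1 (sum 45, leaving 4 seats).
Remainders in descending order: Pinehurst 0.8686, Oakdale 0.8309, Claybrook 0.6908, Fernley 0.5634, Rivermont 0.3507, Millford 0.3076, Stonebridge 0.2704, Ashgrove 0.1175.
Largest remainders: Pinehurst, Oakdale, Claybrook, Fernley receive the extra seats.
Ashgrove receives 1.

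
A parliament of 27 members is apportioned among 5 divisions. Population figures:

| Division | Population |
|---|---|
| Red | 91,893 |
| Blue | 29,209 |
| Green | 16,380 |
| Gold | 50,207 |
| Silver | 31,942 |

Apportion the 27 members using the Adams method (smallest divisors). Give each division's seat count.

Red 11, Blue 4, Green 2, Gold 6, Silver 4

Standard divisor 219631/27 ≈ 8134.481; standard quotas: Red 11.297, Blue 3.591, Green 2.014, Gold 6.172, Silver 3.927.
Rounding up gives 12, 4, 3, 7, 4 = 30 seats, so the divisor must be adjusted.
With modified divisor 8800: modified quotas Red 10.442, Blue 3.319, Green 1.861, Gold 5.705, Silver 3.630.
Rounding up: Red 11, Blue 4, Green 2, Gold 6, Silver 4 (total 27).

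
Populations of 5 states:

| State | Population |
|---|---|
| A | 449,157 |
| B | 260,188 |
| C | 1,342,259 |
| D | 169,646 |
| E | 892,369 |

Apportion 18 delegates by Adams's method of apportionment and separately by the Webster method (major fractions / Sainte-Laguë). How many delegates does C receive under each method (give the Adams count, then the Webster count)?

Adams: A 3, B 2, C 7, D 1, E 5.
Webster: A 3, B 1, C 8, D 1, E 5.
C gets 7 under Adams and 8 under Webster.

7 and 8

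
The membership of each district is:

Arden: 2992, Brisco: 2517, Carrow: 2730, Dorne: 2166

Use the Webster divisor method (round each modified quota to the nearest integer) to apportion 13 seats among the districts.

Arden=4, Brisco=3, Carrow=3, Dorne=3

Standard divisor 10405/13 ≈ 800.385; standard quotas: Arden 3.738, Brisco 3.145, Carrow 3.411, Dorne 2.706.
Rounding to the nearest integer gives Arden 4, Brisco 3, Carrow 3, Dorne 3 — total 13, matching the house size, so no adjustment is needed.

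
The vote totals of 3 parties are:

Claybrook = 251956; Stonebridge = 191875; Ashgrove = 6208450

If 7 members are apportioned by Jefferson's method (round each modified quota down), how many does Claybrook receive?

Standard divisor 6652281/7 ≈ 950325.857; standard quotas: Claybrook 0.265, Stonebridge 0.202, Ashgrove 6.533.
Rounding down gives 0, 0, 6 = 6 seats, so the divisor must be adjusted.
With modified divisor 831500: modified quotas Claybrook 0.303, Stonebridge 0.231, Ashgrove 7.467.
Rounding down: Claybrook 0, Stonebridge 0, Ashgrove 7 (total 7).
Claybrook receives 0.

0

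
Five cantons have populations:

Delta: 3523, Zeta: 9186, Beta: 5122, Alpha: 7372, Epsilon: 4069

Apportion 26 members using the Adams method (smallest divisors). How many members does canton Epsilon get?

4

Standard divisor 29272/26 ≈ 1125.846; standard quotas: Delta 3.129, Zeta 8.159, Beta 4.549, Alpha 6.548, Epsilon 3.614.
Rounding up gives 4, 9, 5, 7, 4 = 29 seats, so the divisor must be adjusted.
With modified divisor 1250: modified quotas Delta 2.818, Zeta 7.349, Beta 4.098, Alpha 5.898, Epsilon 3.255.
Rounding up: Delta 3, Zeta 8, Beta 5, Alpha 6, Epsilon 4 (total 26).
Epsilon receives 4.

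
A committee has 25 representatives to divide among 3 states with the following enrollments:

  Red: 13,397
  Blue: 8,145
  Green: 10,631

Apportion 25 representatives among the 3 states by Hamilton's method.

Red 11, Blue 6, Green 8

Total 32173; standard divisor 32173/25 ≈ 1286.92.
Standard quotas: Red 10.4101, Blue 6.3291, Green 8.2608.
Lower quotas: Red 10, Blue 6, Green 8 (sum 24, leaving 1 seat).
Remainders in descending order: Red 0.4101, Blue 0.3291, Green 0.2608.
The surplus seat goes to Red.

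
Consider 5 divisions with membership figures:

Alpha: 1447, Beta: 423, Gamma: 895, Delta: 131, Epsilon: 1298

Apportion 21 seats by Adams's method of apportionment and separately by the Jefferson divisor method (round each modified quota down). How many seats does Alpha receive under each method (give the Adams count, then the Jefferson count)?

7 and 8

Adams: Alpha 7, Beta 2, Gamma 5, Delta 1, Epsilon 6.
Jefferson: Alpha 8, Beta 2, Gamma 4, Delta 0, Epsilon 7.
Alpha gets 7 under Adams and 8 under Jefferson.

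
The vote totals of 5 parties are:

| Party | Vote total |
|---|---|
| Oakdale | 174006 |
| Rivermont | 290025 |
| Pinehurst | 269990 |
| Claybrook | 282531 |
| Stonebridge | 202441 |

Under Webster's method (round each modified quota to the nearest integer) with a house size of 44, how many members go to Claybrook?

Standard divisor 1218993/44 ≈ 27704.386; standard quotas: Oakdale 6.281, Rivermont 10.469, Pinehurst 9.745, Claybrook 10.198, Stonebridge 7.307.
Rounding to the nearest integer gives 6, 10, 10, 10, 7 = 43 seats, so the divisor must be adjusted.
With modified divisor 27300: modified quotas Oakdale 6.374, Rivermont 10.624, Pinehurst 9.890, Claybrook 10.349, Stonebridge 7.415.
Rounding to the nearest integer: Oakdale 6, Rivermont 11, Pinehurst 10, Claybrook 10, Stonebridge 7 (total 44).
Claybrook receives 10.

10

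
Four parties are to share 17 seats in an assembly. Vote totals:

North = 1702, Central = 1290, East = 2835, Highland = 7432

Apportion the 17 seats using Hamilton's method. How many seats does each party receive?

Total 13259; standard divisor 13259/17 ≈ 779.941.
Standard quotas: North 2.1822, Central 1.6540, East 3.6349, Highland 9.5289.
Lower quotas: North 2, Central 1, East 3, Highland 9 (sum 15, leaving 2 seats).
Remainders in descending order: Central 0.6540, East 0.6349, Highland 0.5289, North 0.1822.
Largest remainders: Central, East receive the extra seats.

North 2, Central 2, East 4, Highland 9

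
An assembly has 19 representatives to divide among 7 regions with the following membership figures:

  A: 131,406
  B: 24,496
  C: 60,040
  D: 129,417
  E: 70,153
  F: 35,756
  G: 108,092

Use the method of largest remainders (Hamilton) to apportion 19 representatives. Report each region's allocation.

A 5, B 1, C 2, D 4, E 2, F 1, G 4

Standard divisor: 559360 ÷ 19 = 29440.
Standard quotas: A 4.4635, B 0.8321, C 2.0394, D 4.3960, E 2.3829, F 1.2145, G 3.6716.
Lower quotas: A 4, B 0, C 2, D 4, E 2, F 1, G 3 (sum 16, leaving 3 seats).
Remainders in descending order: B 0.8321, G 0.6716, A 0.4635, D 0.3960, E 0.3829, F 0.2145, C 0.0394.
The surplus seats go to B, G, A.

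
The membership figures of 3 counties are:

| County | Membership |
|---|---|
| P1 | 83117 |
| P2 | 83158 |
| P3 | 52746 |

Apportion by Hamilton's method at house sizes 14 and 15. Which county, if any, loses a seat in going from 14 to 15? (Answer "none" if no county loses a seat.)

At 14 seats: P1 5, P2 5, P3 4.
At 15 seats: P1 6, P2 6, P3 3.
P3 drops from 4 to 3.

P3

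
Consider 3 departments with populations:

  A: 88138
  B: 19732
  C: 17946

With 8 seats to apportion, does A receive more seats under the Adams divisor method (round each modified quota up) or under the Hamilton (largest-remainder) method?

Hamilton

Adams: A 5, B 2, C 1.
Hamilton: A 6, B 1, C 1.
A gets 5 under Adams and 6 under Hamilton.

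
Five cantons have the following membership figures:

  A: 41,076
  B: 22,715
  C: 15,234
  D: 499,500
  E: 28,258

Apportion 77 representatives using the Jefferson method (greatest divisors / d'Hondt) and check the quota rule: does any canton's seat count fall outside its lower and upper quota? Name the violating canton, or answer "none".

D

Standard quotas: A 5.212, B 2.883, C 1.933, D 63.386, E 3.586.
Jefferson allocation: A 5, B 2, C 2, D 65, E 3.
D has quota 63.386 (lower 63, upper 64) but receives 65 — outside the quota interval.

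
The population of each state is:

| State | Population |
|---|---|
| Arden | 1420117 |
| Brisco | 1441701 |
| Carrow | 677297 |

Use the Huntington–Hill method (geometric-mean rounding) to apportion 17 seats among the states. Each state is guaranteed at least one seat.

With divisor 207324: modified quotas Arden 6.850, Brisco 6.954, Carrow 3.267.
Geometric-mean thresholds: Arden √(6·7)=6.481, Brisco √(6·7)=6.481, Carrow √(3·4)=3.464.
Each quota rounded against its threshold gives Arden 7, Brisco 7, Carrow 3 (total 17).

Arden 7, Brisco 7, Carrow 3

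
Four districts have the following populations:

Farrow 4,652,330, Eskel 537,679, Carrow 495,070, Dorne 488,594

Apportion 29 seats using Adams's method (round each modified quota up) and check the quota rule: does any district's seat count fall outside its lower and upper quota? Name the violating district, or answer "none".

Standard quotas: Farrow 21.854, Eskel 2.526, Carrow 2.326, Dorne 2.295.
Adams allocation: Farrow 20, Eskel 3, Carrow 3, Dorne 3.
Farrow has quota 21.854 (lower 21, upper 22) but receives 20 — outside the quota interval.

Farrow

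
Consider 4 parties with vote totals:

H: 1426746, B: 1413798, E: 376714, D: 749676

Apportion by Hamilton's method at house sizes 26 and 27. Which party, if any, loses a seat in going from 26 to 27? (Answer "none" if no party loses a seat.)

E

At 26 seats: H 9, B 9, E 3, D 5.
At 27 seats: H 10, B 10, E 2, D 5.
E drops from 3 to 2.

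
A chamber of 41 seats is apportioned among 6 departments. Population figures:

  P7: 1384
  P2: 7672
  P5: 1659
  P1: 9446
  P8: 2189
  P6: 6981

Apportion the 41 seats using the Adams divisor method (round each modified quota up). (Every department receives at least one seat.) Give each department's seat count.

P7 2, P2 10, P5 3, P1 13, P8 3, P6 10

Standard divisor 29331/41 ≈ 715.39; standard quotas: P7 1.935, P2 10.724, P5 2.319, P1 13.204, P8 3.060, P6 9.758.
Rounding up gives 2, 11, 3, 14, 4, 10 = 44 seats, so the divisor must be adjusted.
With modified divisor 770: modified quotas P7 1.797, P2 9.964, P5 2.155, P1 12.268, P8 2.843, P6 9.066.
Rounding up: P7 2, P2 10, P5 3, P1 13, P8 3, P6 10 (total 41).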